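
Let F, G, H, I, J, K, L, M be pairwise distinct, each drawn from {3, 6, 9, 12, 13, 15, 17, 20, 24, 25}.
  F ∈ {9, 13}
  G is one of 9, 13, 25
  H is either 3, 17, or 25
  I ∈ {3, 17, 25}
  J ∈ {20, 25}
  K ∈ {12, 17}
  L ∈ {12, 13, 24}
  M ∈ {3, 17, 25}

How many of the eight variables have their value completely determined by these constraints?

The 8 variables draw from only 8 values {3, 9, 12, 13, 17, 20, 24, 25}, so each is used; only J can be 20, hence J = 20.
Among the 7 still-open variables, 24 fits only L (and all 7 values in {3, 9, 12, 13, 17, 24, 25} must be used), so L = 24.
The 6 still-open variables draw from only 6 values {3, 9, 12, 13, 17, 25}, so each is used; only K can be 12, hence K = 12.
H, I, M between them cover only {3, 17, 25} — a naked triple. Remove those values from G.
Determined: J=20, K=12, L=24. The other variables each still have more than one consistent value. That makes 3.

3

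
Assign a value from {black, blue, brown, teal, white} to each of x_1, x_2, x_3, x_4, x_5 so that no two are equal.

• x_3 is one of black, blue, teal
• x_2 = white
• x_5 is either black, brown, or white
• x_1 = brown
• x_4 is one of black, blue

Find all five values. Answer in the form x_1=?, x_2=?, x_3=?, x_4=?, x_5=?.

x_1 has just one choice, so x_1 = brown. Strike brown from x_5.
That leaves x_2 = white. So x_5 can't be white.
That leaves x_5 = black. So x_3, x_4 can't be black.
That leaves x_4 = blue. Eliminate blue elsewhere: x_3.
x_3's domain is down to {teal}, so x_3 = teal.

x_1=brown, x_2=white, x_3=teal, x_4=blue, x_5=black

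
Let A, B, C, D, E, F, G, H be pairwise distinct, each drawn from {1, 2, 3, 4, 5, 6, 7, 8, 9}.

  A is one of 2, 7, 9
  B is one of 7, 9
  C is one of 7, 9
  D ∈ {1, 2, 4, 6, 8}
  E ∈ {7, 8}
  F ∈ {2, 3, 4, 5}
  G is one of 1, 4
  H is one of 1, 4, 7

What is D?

6

B and C between them cover only {7, 9} — a naked pair. Remove those values from A, E, H.
A must be 2 (only option left). Strike 2 from D, F.
That leaves E = 8. Eliminate 8 elsewhere: D.
The 2 variables G and H are confined to {1, 4}, which locks those values in; drop them from D, F.
So D = 6.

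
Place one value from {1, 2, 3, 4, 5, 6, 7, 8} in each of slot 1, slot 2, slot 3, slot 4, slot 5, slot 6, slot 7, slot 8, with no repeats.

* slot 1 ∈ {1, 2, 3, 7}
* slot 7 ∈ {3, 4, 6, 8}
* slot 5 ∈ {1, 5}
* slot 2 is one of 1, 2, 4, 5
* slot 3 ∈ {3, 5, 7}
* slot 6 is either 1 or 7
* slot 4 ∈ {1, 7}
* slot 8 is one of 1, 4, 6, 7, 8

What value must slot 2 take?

slot 4 and slot 6 between them cover only {1, 7} — a naked pair. Remove those values from slot 1, slot 2, slot 3, slot 5, slot 8.
slot 5 has just one choice, so slot 5 = 5. Strike 5 from slot 2, slot 3.
slot 3 must be 3 (only option left). Remove 3 from slot 1, slot 7.
slot 1's domain is down to {2}, so slot 1 = 2. So slot 2 can't be 2.
So slot 2 = 4.

4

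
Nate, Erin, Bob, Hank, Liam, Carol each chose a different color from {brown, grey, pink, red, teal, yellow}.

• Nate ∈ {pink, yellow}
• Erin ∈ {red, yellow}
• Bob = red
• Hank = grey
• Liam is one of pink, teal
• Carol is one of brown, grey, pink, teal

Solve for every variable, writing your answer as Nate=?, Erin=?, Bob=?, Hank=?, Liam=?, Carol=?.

Bob must be red (only option left). Eliminate red elsewhere: Erin.
That leaves Hank = grey. So Carol can't be grey.
Erin has just one choice, so Erin = yellow. So Nate can't be yellow.
That leaves Nate = pink. Remove pink from Liam, Carol.
That leaves Liam = teal. So Carol can't be teal.
That leaves Carol = brown.

Nate=pink, Erin=yellow, Bob=red, Hank=grey, Liam=teal, Carol=brown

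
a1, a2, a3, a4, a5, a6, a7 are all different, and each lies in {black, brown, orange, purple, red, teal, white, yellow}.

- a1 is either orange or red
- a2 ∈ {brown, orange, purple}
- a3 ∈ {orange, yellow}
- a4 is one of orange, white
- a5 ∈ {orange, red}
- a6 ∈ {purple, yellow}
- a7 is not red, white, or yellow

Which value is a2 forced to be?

brown

The 2 variables a1 and a5 are confined to {orange, red}, which locks those values in; drop them from a2, a3, a4, a7.
That leaves a3 = yellow. Strike yellow from a6.
a4 must be white (only option left).
That leaves a6 = purple. Remove purple from a2, a7.
So a2 = brown.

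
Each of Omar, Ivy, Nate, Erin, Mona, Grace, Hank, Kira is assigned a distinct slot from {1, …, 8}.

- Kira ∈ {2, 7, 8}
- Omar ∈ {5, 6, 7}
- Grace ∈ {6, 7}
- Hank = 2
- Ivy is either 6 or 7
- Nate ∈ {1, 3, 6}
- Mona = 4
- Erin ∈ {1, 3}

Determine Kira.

8

Mona's domain is down to {4}, so Mona = 4.
That leaves Hank = 2. So Kira can't be 2.
The 6 still-open variables draw from only 6 values {1, 3, 5, 6, 7, 8}, so each is used; only Omar can be 5, hence Omar = 5.
The 5 still-open variables draw from only 5 values {1, 3, 6, 7, 8}, so each is used; only Kira can be 8, hence Kira = 8.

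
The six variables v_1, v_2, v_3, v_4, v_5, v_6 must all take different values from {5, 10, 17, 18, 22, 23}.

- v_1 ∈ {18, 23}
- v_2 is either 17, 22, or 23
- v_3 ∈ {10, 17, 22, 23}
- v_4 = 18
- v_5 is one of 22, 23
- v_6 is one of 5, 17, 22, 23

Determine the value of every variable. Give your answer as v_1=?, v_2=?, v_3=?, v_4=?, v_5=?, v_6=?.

v_4 must be 18 (only option left). Eliminate 18 elsewhere: v_1.
That leaves v_1 = 23. So v_2, v_3, v_5, v_6 can't be 23.
v_5 must be 22 (only option left). Eliminate 22 elsewhere: v_2, v_3, v_6.
v_2 has just one choice, so v_2 = 17. Strike 17 from v_3, v_6.
v_3's domain is down to {10}, so v_3 = 10.
That leaves v_6 = 5.

v_1=23, v_2=17, v_3=10, v_4=18, v_5=22, v_6=5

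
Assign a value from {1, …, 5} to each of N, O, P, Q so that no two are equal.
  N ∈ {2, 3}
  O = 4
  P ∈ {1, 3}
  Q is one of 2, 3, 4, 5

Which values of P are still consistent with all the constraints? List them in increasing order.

1, 3

O has just one choice, so O = 4. So Q can't be 4.
No further eliminations apply; P can still be any of 1, 3.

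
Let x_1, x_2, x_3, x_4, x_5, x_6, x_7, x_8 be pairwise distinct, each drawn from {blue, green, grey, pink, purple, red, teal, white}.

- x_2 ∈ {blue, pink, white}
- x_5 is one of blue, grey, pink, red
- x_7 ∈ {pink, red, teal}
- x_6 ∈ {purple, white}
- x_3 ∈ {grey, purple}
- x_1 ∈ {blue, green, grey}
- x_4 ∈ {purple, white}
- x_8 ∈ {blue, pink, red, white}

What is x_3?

The 8 variables together cover exactly {blue, green, grey, pink, purple, red, teal, white} — 8 values for 8 variables — and green appears only in x_1's list, so x_1 = green.
The 7 still-open variables draw from only 7 values {blue, grey, pink, purple, red, teal, white}, so each is used; only x_7 can be teal, hence x_7 = teal.
The 2 variables x_4 and x_6 are confined to {purple, white}, which locks those values in; drop them from x_2, x_3, x_8.
So x_3 = grey.

grey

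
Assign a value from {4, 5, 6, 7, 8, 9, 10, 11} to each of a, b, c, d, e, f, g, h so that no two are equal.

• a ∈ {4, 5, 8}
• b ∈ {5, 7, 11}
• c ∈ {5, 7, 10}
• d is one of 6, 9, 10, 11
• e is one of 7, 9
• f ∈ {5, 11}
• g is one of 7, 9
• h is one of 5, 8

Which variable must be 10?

Among the 8 variables, 4 fits only a (and all 8 values in {4, 5, 6, 7, 8, 9, 10, 11} must be used), so a = 4.
The 7 still-open variables draw from only 7 values {5, 6, 7, 8, 9, 10, 11}, so each is used; only d can be 6, hence d = 6.
Among the 6 still-open variables, 8 fits only h (and all 6 values in {5, 7, 8, 9, 10, 11} must be used), so h = 8.
The 5 still-open variables together cover exactly {5, 7, 9, 10, 11} — 5 values for 5 variables — and 10 appears only in c's list, so c = 10.

c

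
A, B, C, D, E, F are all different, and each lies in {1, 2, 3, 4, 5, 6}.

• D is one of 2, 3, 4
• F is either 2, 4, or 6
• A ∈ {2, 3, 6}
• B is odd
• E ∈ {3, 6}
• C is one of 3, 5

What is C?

Among the 6 variables, 1 fits only B (and all 6 values in {1, 2, 3, 4, 5, 6} must be used), so B = 1.
Among the 5 still-open variables, 5 fits only C (and all 5 values in {2, 3, 4, 5, 6} must be used), so C = 5.

5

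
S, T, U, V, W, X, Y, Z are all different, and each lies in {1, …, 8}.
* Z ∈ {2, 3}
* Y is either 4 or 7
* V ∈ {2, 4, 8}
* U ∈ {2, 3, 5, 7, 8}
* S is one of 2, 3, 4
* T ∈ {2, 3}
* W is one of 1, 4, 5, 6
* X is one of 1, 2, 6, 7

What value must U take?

T and Z share exactly the 2 values {2, 3}; by pigeonhole those values go to them, so strike 2, 3 from S, U, V, X.
That leaves S = 4. Strike 4 from V, W, Y.
V must be 8 (only option left). Remove 8 from U.
Y's domain is down to {7}, so Y = 7. So U, X can't be 7.
So U = 5.

5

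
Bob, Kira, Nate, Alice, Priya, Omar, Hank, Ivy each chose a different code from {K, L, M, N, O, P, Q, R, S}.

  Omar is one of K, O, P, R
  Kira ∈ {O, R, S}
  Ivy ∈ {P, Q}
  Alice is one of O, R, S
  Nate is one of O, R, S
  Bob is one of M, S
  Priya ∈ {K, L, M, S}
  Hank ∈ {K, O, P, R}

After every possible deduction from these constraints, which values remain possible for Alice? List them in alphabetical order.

O, R, S

The 8 variables together cover exactly {K, L, M, O, P, Q, R, S} — 8 values for 8 variables — and L appears only in Priya's list, so Priya = L.
The 7 still-open variables together cover exactly {K, M, O, P, Q, R, S} — 7 values for 7 variables — and M appears only in Bob's list, so Bob = M.
The 6 still-open variables draw from only 6 values {K, O, P, Q, R, S}, so each is used; only Ivy can be Q, hence Ivy = Q.
Kira, Nate, Alice between them cover only {O, R, S} — a naked triple. Remove those values from Omar, Hank.
No further eliminations apply; Alice can still be any of O, R, S.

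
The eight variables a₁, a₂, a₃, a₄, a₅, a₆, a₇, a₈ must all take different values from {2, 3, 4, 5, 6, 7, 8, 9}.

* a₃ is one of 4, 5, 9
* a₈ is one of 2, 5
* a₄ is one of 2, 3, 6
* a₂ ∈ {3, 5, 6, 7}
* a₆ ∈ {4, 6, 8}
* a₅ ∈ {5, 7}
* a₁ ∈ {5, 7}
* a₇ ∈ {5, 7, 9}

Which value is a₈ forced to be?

2

The 8 variables together cover exactly {2, 3, 4, 5, 6, 7, 8, 9} — 8 values for 8 variables — and 8 appears only in a₆'s list, so a₆ = 8.
Among the 7 still-open variables, 4 fits only a₃ (and all 7 values in {2, 3, 4, 5, 6, 7, 9} must be used), so a₃ = 4.
Among the 6 still-open variables, 9 fits only a₇ (and all 6 values in {2, 3, 5, 6, 7, 9} must be used), so a₇ = 9.
a₁ and a₅ share exactly the 2 values {5, 7}; by pigeonhole those values go to them, so strike 5, 7 from a₂, a₈.
So a₈ = 2.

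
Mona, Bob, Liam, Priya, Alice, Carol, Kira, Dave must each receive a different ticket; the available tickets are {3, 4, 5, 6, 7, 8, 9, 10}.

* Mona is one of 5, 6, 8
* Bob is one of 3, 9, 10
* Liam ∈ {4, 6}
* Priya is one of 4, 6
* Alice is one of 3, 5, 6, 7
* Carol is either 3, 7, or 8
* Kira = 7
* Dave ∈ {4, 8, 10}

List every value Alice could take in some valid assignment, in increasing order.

Kira's domain is down to {7}, so Kira = 7. Remove 7 from Alice, Carol.
The 7 still-open variables draw from only 7 values {3, 4, 5, 6, 8, 9, 10}, so each is used; only Bob can be 9, hence Bob = 9.
The 6 still-open variables together cover exactly {3, 4, 5, 6, 8, 10} — 6 values for 6 variables — and 10 appears only in Dave's list, so Dave = 10.
Liam and Priya share exactly the 2 values {4, 6}; by pigeonhole those values go to them, so strike 4, 6 from Mona, Alice.
No further eliminations apply; Alice can still be any of 3, 5.

3, 5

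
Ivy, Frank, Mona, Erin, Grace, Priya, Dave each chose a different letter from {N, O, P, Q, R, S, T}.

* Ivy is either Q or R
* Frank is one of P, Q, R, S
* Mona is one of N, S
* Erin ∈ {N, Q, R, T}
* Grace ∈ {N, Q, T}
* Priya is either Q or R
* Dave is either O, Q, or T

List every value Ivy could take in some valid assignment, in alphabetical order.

Q, R

The 7 variables draw from only 7 values {N, O, P, Q, R, S, T}, so each is used; only Dave can be O, hence Dave = O.
Among the 6 still-open variables, P fits only Frank (and all 6 values in {N, P, Q, R, S, T} must be used), so Frank = P.
The 5 still-open variables together cover exactly {N, Q, R, S, T} — 5 values for 5 variables — and S appears only in Mona's list, so Mona = S.
Ivy and Priya share exactly the 2 values {Q, R}; by pigeonhole those values go to them, so strike Q, R from Erin, Grace.
No further eliminations apply; Ivy can still be any of Q, R.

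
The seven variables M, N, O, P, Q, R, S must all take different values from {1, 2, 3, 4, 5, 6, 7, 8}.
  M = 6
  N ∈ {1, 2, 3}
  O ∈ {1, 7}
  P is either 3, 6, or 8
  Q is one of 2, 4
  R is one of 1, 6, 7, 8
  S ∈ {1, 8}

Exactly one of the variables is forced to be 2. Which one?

M's domain is down to {6}, so M = 6. Remove 6 from P, R.
The 6 still-open variables draw from only 6 values {1, 2, 3, 4, 7, 8}, so each is used; only Q can be 4, hence Q = 4.
The 5 still-open variables draw from only 5 values {1, 2, 3, 7, 8}, so each is used; only N can be 2, hence N = 2.

N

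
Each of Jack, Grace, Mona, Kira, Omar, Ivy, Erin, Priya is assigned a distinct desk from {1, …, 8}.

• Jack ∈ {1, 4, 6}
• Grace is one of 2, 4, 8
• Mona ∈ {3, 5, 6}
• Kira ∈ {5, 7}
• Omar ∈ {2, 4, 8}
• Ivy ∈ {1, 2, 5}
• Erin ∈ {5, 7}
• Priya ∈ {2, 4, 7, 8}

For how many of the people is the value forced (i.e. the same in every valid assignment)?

3

The 8 variables together cover exactly {1, 2, 3, 4, 5, 6, 7, 8} — 8 values for 8 variables — and 3 appears only in Mona's list, so Mona = 3.
The 7 still-open variables together cover exactly {1, 2, 4, 5, 6, 7, 8} — 7 values for 7 variables — and 6 appears only in Jack's list, so Jack = 6.
The 6 still-open variables together cover exactly {1, 2, 4, 5, 7, 8} — 6 values for 6 variables — and 1 appears only in Ivy's list, so Ivy = 1.
Kira and Erin share exactly the 2 values {5, 7}; by pigeonhole those values go to them, so strike 5, 7 from Priya.
Determined: Jack=6, Mona=3, Ivy=1. The other people each still have more than one consistent value. That makes 3.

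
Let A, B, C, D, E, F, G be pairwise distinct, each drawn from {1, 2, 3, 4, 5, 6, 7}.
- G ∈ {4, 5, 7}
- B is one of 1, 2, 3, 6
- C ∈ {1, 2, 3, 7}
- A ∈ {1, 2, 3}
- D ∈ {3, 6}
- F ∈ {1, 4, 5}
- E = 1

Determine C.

E must be 1 (only option left). Strike 1 from A, B, C, F.
A, B, D between them cover only {2, 3, 6} — a naked triple. Remove those values from C.
So C = 7.

7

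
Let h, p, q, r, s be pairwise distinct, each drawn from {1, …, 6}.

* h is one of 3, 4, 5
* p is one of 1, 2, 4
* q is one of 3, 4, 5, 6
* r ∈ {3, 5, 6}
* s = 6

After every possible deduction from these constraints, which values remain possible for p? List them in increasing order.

s must be 6 (only option left). So q, r can't be 6.
h, q, r between them cover only {3, 4, 5} — a naked triple. Remove those values from p.
No further eliminations apply; p can still be any of 1, 2.

1, 2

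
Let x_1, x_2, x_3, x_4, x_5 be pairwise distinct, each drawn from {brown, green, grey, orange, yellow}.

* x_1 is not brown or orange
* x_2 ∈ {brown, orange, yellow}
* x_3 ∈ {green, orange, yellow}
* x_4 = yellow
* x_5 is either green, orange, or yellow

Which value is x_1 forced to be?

grey

x_4's domain is down to {yellow}, so x_4 = yellow. Strike yellow from x_1, x_2, x_3, x_5.
Among the 4 still-open variables, brown fits only x_2 (and all 4 values in {brown, green, grey, orange} must be used), so x_2 = brown.
The 3 still-open variables draw from only 3 values {green, grey, orange}, so each is used; only x_1 can be grey, hence x_1 = grey.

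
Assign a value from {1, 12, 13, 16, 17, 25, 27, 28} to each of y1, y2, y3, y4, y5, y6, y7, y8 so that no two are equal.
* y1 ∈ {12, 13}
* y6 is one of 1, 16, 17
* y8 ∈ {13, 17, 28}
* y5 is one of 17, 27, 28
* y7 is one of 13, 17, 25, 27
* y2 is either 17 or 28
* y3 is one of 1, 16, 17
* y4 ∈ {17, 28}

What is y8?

The 8 variables draw from only 8 values {1, 12, 13, 16, 17, 25, 27, 28}, so each is used; only y1 can be 12, hence y1 = 12.
The 7 still-open variables together cover exactly {1, 13, 16, 17, 25, 27, 28} — 7 values for 7 variables — and 25 appears only in y7's list, so y7 = 25.
The 6 still-open variables together cover exactly {1, 13, 16, 17, 27, 28} — 6 values for 6 variables — and 13 appears only in y8's list, so y8 = 13.

13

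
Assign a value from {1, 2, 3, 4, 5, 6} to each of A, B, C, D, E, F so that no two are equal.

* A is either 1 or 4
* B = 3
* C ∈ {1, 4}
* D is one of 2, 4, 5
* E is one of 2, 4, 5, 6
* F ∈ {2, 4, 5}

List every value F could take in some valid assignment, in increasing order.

B has just one choice, so B = 3.
The 5 still-open variables together cover exactly {1, 2, 4, 5, 6} — 5 values for 5 variables — and 6 appears only in E's list, so E = 6.
A and C between them cover only {1, 4} — a naked pair. Remove those values from D, F.
No further eliminations apply; F can still be any of 2, 5.

2, 5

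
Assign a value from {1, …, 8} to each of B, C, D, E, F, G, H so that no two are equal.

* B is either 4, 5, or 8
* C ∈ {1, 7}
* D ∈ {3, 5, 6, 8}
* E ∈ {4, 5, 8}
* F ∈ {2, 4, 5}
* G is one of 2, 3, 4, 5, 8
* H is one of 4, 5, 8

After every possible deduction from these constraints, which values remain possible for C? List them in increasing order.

1, 7

The 3 variables B, E, H are confined to {4, 5, 8}, which locks those values in; drop them from D, F, G.
F has just one choice, so F = 2. Remove 2 from G.
G must be 3 (only option left). Eliminate 3 elsewhere: D.
That leaves D = 6.
No further eliminations apply; C can still be any of 1, 7.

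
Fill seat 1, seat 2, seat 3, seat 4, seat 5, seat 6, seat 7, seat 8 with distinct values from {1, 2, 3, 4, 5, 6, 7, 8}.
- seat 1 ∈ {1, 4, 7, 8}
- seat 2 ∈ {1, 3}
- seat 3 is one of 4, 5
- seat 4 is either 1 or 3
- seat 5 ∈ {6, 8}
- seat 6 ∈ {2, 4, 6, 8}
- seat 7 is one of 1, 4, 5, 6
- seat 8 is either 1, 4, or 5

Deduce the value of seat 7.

The 8 variables draw from only 8 values {1, 2, 3, 4, 5, 6, 7, 8}, so each is used; only seat 6 can be 2, hence seat 6 = 2.
The 7 still-open variables together cover exactly {1, 3, 4, 5, 6, 7, 8} — 7 values for 7 variables — and 7 appears only in seat 1's list, so seat 1 = 7.
The 6 still-open variables draw from only 6 values {1, 3, 4, 5, 6, 8}, so each is used; only seat 5 can be 8, hence seat 5 = 8.
The 5 still-open variables draw from only 5 values {1, 3, 4, 5, 6}, so each is used; only seat 7 can be 6, hence seat 7 = 6.

6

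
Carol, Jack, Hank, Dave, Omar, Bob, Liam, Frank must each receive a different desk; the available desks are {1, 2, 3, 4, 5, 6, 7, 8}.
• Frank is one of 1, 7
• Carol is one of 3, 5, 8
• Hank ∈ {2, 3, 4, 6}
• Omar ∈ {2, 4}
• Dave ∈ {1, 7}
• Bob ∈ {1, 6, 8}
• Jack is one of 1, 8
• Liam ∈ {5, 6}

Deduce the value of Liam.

Dave and Frank share exactly the 2 values {1, 7}; by pigeonhole those values go to them, so strike 1, 7 from Jack, Bob.
Jack has just one choice, so Jack = 8. Eliminate 8 elsewhere: Carol, Bob.
Bob's domain is down to {6}, so Bob = 6. Remove 6 from Hank, Liam.
So Liam = 5.

5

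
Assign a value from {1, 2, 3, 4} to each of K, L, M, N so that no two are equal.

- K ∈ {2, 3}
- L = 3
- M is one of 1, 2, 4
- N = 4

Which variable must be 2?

K

L must be 3 (only option left). Strike 3 from K.
So 2 goes to K.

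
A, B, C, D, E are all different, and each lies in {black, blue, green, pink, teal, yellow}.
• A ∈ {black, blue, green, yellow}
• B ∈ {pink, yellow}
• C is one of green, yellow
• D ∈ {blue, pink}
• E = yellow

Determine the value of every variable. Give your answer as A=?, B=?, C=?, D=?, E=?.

A=black, B=pink, C=green, D=blue, E=yellow

E's domain is down to {yellow}, so E = yellow. Eliminate yellow elsewhere: A, B, C.
That leaves B = pink. Strike pink from D.
C has just one choice, so C = green. Eliminate green elsewhere: A.
That leaves D = blue. Remove blue from A.
A has just one choice, so A = black.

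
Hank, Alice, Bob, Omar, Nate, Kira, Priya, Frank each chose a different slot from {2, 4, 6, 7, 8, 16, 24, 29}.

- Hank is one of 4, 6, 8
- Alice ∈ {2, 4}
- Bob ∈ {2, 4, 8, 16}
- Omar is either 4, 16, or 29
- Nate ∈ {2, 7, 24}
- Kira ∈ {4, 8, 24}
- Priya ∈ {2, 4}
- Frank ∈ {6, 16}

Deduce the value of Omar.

29

The 8 variables draw from only 8 values {2, 4, 6, 7, 8, 16, 24, 29}, so each is used; only Nate can be 7, hence Nate = 7.
The 7 still-open variables draw from only 7 values {2, 4, 6, 8, 16, 24, 29}, so each is used; only Kira can be 24, hence Kira = 24.
The 6 still-open variables draw from only 6 values {2, 4, 6, 8, 16, 29}, so each is used; only Omar can be 29, hence Omar = 29.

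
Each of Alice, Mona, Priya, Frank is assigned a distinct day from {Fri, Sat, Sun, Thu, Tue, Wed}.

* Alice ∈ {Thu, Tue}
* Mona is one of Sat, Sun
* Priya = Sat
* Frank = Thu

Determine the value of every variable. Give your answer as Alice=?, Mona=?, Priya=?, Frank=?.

Priya's domain is down to {Sat}, so Priya = Sat. Remove Sat from Mona.
Frank's domain is down to {Thu}, so Frank = Thu. Strike Thu from Alice.
Alice has just one choice, so Alice = Tue.
Mona's domain is down to {Sun}, so Mona = Sun.

Alice=Tue, Mona=Sun, Priya=Sat, Frank=Thu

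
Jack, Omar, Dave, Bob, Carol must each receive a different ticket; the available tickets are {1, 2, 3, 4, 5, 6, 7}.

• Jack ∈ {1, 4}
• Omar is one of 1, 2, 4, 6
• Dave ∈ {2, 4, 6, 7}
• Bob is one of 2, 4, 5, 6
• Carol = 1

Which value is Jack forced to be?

Carol must be 1 (only option left). Eliminate 1 elsewhere: Jack, Omar.
So Jack = 4.

4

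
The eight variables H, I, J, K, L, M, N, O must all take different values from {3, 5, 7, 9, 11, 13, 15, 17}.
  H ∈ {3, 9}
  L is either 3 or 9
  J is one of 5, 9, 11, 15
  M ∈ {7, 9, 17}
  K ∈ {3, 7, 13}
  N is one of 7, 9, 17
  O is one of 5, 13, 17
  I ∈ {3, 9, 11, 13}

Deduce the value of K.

The 8 variables together cover exactly {3, 5, 7, 9, 11, 13, 15, 17} — 8 values for 8 variables — and 15 appears only in J's list, so J = 15.
The 7 still-open variables together cover exactly {3, 5, 7, 9, 11, 13, 17} — 7 values for 7 variables — and 5 appears only in O's list, so O = 5.
The 6 still-open variables together cover exactly {3, 7, 9, 11, 13, 17} — 6 values for 6 variables — and 11 appears only in I's list, so I = 11.
The 5 still-open variables draw from only 5 values {3, 7, 9, 13, 17}, so each is used; only K can be 13, hence K = 13.

13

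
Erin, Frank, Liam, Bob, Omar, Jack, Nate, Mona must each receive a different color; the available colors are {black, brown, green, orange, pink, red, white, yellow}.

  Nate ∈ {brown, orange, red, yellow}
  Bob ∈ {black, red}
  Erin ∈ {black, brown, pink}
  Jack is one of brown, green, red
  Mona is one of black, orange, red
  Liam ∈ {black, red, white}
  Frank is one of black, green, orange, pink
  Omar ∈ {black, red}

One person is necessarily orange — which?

Among the 8 variables, white fits only Liam (and all 8 values in {black, brown, green, orange, pink, red, white, yellow} must be used), so Liam = white.
The 7 still-open variables draw from only 7 values {black, brown, green, orange, pink, red, yellow}, so each is used; only Nate can be yellow, hence Nate = yellow.
Bob and Omar between them cover only {black, red} — a naked pair. Remove those values from Erin, Frank, Jack, Mona.
So orange goes to Mona.

Mona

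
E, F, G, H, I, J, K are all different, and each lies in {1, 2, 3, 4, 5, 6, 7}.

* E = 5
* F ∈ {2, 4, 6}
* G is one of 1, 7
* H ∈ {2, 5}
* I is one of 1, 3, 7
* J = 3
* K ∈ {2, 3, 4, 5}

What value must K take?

E's domain is down to {5}, so E = 5. Eliminate 5 elsewhere: H, K.
H must be 2 (only option left). Eliminate 2 elsewhere: F, K.
J must be 3 (only option left). Eliminate 3 elsewhere: I, K.
So K = 4.

4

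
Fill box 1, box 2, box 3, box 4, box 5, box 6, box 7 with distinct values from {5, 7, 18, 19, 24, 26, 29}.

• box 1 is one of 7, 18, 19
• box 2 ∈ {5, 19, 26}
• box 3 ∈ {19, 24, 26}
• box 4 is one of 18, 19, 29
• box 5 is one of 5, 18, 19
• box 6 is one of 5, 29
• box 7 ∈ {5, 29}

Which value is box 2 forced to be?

The 7 variables draw from only 7 values {5, 7, 18, 19, 24, 26, 29}, so each is used; only box 1 can be 7, hence box 1 = 7.
The 6 still-open variables together cover exactly {5, 18, 19, 24, 26, 29} — 6 values for 6 variables — and 24 appears only in box 3's list, so box 3 = 24.
The 5 still-open variables draw from only 5 values {5, 18, 19, 26, 29}, so each is used; only box 2 can be 26, hence box 2 = 26.

26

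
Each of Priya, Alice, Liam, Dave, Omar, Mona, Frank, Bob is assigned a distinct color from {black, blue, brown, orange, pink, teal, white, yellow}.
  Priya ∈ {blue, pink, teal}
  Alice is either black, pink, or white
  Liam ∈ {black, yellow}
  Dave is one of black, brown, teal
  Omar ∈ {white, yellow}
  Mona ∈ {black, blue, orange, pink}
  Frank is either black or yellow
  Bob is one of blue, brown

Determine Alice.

The 8 variables together cover exactly {black, blue, brown, orange, pink, teal, white, yellow} — 8 values for 8 variables — and orange appears only in Mona's list, so Mona = orange.
Liam and Frank share exactly the 2 values {black, yellow}; by pigeonhole those values go to them, so strike black, yellow from Alice, Dave, Omar.
That leaves Omar = white. Remove white from Alice.
So Alice = pink.

pink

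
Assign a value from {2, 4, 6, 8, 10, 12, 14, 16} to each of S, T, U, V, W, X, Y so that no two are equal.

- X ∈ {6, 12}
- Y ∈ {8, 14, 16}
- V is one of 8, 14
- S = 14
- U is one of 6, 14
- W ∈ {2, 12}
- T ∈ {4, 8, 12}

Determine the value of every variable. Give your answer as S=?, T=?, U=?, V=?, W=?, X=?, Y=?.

S=14, T=4, U=6, V=8, W=2, X=12, Y=16

S must be 14 (only option left). Strike 14 from U, V, Y.
U has just one choice, so U = 6. Remove 6 from X.
V's domain is down to {8}, so V = 8. Strike 8 from T, Y.
X's domain is down to {12}, so X = 12. Remove 12 from T, W.
Y's domain is down to {16}, so Y = 16.
T has just one choice, so T = 4.
That leaves W = 2.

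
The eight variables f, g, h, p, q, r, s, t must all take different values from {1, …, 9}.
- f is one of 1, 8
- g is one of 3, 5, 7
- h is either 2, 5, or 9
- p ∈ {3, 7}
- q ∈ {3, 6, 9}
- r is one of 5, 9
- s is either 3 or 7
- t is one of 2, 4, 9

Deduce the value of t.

4

The 2 variables p and s are confined to {3, 7}, which locks those values in; drop them from g, q.
That leaves g = 5. Eliminate 5 elsewhere: h, r.
That leaves r = 9. Remove 9 from h, q, t.
h must be 2 (only option left). Strike 2 from t.
So t = 4.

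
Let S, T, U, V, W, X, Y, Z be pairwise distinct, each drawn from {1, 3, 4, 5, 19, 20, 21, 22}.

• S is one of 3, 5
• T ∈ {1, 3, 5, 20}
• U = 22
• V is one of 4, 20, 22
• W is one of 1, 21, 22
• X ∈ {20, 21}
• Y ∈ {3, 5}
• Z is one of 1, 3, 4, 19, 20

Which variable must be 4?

U has just one choice, so U = 22. Strike 22 from V, W.
The 7 still-open variables together cover exactly {1, 3, 4, 5, 19, 20, 21} — 7 values for 7 variables — and 19 appears only in Z's list, so Z = 19.
Among the 6 still-open variables, 4 fits only V (and all 6 values in {1, 3, 4, 5, 20, 21} must be used), so V = 4.

V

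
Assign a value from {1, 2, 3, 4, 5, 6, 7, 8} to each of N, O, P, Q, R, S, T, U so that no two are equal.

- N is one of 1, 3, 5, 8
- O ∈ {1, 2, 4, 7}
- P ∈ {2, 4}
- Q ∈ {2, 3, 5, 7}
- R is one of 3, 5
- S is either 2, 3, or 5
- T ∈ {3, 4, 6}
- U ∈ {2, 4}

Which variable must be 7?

The 8 variables draw from only 8 values {1, 2, 3, 4, 5, 6, 7, 8}, so each is used; only T can be 6, hence T = 6.
Among the 7 still-open variables, 8 fits only N (and all 7 values in {1, 2, 3, 4, 5, 7, 8} must be used), so N = 8.
The 6 still-open variables draw from only 6 values {1, 2, 3, 4, 5, 7}, so each is used; only O can be 1, hence O = 1.
Among the 5 still-open variables, 7 fits only Q (and all 5 values in {2, 3, 4, 5, 7} must be used), so Q = 7.

Q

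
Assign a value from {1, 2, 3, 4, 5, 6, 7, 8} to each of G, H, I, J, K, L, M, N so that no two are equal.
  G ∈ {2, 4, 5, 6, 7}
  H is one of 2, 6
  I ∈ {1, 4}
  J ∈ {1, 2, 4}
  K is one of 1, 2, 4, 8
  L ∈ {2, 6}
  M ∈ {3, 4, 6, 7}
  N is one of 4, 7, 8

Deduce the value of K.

The 8 variables together cover exactly {1, 2, 3, 4, 5, 6, 7, 8} — 8 values for 8 variables — and 3 appears only in M's list, so M = 3.
The 7 still-open variables together cover exactly {1, 2, 4, 5, 6, 7, 8} — 7 values for 7 variables — and 5 appears only in G's list, so G = 5.
The 6 still-open variables draw from only 6 values {1, 2, 4, 6, 7, 8}, so each is used; only N can be 7, hence N = 7.
Among the 5 still-open variables, 8 fits only K (and all 5 values in {1, 2, 4, 6, 8} must be used), so K = 8.

8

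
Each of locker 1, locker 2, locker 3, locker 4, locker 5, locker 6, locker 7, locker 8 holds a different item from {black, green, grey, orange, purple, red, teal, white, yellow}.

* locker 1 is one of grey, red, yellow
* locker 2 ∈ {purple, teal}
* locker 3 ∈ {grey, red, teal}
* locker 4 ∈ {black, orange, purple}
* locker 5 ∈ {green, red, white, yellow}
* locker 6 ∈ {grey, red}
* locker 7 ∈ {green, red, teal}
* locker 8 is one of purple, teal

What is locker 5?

white

locker 2 and locker 8 between them cover only {purple, teal} — a naked pair. Remove those values from locker 3, locker 4, locker 7.
locker 3 and locker 6 between them cover only {grey, red} — a naked pair. Remove those values from locker 1, locker 5, locker 7.
locker 1's domain is down to {yellow}, so locker 1 = yellow. Eliminate yellow elsewhere: locker 5.
locker 7 has just one choice, so locker 7 = green. Remove green from locker 5.
So locker 5 = white.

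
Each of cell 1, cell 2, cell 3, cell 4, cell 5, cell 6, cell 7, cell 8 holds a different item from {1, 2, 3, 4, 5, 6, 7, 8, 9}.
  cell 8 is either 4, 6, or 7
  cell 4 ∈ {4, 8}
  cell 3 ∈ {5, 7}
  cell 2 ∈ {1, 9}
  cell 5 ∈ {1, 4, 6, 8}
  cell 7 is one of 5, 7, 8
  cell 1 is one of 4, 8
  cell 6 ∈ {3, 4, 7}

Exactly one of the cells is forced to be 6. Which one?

cell 8

The 8 variables together cover exactly {1, 3, 4, 5, 6, 7, 8, 9} — 8 values for 8 variables — and 3 appears only in cell 6's list, so cell 6 = 3.
Among the 7 still-open variables, 9 fits only cell 2 (and all 7 values in {1, 4, 5, 6, 7, 8, 9} must be used), so cell 2 = 9.
The 6 still-open variables together cover exactly {1, 4, 5, 6, 7, 8} — 6 values for 6 variables — and 1 appears only in cell 5's list, so cell 5 = 1.
The 5 still-open variables together cover exactly {4, 5, 6, 7, 8} — 5 values for 5 variables — and 6 appears only in cell 8's list, so cell 8 = 6.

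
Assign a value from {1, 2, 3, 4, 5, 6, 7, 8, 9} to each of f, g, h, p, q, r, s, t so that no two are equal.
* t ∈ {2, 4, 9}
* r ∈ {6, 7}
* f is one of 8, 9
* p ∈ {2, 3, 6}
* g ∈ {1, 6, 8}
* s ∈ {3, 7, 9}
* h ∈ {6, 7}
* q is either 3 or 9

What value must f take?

8

The 8 variables draw from only 8 values {1, 2, 3, 4, 6, 7, 8, 9}, so each is used; only g can be 1, hence g = 1.
The 7 still-open variables draw from only 7 values {2, 3, 4, 6, 7, 8, 9}, so each is used; only t can be 4, hence t = 4.
The 6 still-open variables together cover exactly {2, 3, 6, 7, 8, 9} — 6 values for 6 variables — and 2 appears only in p's list, so p = 2.
Among the 5 still-open variables, 8 fits only f (and all 5 values in {3, 6, 7, 8, 9} must be used), so f = 8.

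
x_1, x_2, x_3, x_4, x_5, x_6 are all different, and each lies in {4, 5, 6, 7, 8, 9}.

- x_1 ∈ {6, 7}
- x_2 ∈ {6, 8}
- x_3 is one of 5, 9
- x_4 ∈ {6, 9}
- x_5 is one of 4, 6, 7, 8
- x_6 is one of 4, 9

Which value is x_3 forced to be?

Among the 6 variables, 5 fits only x_3 (and all 6 values in {4, 5, 6, 7, 8, 9} must be used), so x_3 = 5.

5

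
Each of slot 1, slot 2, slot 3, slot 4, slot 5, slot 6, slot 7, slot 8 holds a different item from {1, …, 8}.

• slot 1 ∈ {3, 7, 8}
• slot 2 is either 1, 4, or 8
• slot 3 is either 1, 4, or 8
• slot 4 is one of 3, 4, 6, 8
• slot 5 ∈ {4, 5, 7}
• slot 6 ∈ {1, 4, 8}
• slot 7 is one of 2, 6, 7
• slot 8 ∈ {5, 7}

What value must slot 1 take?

The 8 variables draw from only 8 values {1, 2, 3, 4, 5, 6, 7, 8}, so each is used; only slot 7 can be 2, hence slot 7 = 2.
The 7 still-open variables draw from only 7 values {1, 3, 4, 5, 6, 7, 8}, so each is used; only slot 4 can be 6, hence slot 4 = 6.
The 6 still-open variables draw from only 6 values {1, 3, 4, 5, 7, 8}, so each is used; only slot 1 can be 3, hence slot 1 = 3.

3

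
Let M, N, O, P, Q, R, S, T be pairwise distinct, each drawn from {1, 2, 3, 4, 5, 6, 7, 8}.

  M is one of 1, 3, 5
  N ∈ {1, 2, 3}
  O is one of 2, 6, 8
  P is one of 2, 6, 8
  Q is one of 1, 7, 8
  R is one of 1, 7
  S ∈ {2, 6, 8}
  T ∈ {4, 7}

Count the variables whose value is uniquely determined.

3

Among the 8 variables, 4 fits only T (and all 8 values in {1, 2, 3, 4, 5, 6, 7, 8} must be used), so T = 4.
Among the 7 still-open variables, 5 fits only M (and all 7 values in {1, 2, 3, 5, 6, 7, 8} must be used), so M = 5.
The 6 still-open variables draw from only 6 values {1, 2, 3, 6, 7, 8}, so each is used; only N can be 3, hence N = 3.
O, P, S between them cover only {2, 6, 8} — a naked triple. Remove those values from Q.
Determined: M=5, N=3, T=4. The other variables each still have more than one consistent value. That makes 3.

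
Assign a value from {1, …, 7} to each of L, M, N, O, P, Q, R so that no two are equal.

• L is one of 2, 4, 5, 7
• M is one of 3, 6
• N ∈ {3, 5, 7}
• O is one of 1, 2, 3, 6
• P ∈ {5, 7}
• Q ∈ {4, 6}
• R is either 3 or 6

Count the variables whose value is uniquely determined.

The 7 variables draw from only 7 values {1, 2, 3, 4, 5, 6, 7}, so each is used; only O can be 1, hence O = 1.
Among the 6 still-open variables, 2 fits only L (and all 6 values in {2, 3, 4, 5, 6, 7} must be used), so L = 2.
The 5 still-open variables together cover exactly {3, 4, 5, 6, 7} — 5 values for 5 variables — and 4 appears only in Q's list, so Q = 4.
M and R share exactly the 2 values {3, 6}; by pigeonhole those values go to them, so strike 3, 6 from N.
Determined: L=2, O=1, Q=4. The other variables each still have more than one consistent value. That makes 3.

3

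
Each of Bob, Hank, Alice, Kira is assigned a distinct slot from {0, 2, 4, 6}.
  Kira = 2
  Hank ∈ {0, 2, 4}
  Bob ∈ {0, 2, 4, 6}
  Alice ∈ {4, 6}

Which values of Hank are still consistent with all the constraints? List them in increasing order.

0, 4

Kira has just one choice, so Kira = 2. Remove 2 from Bob, Hank.
No further eliminations apply; Hank can still be any of 0, 4.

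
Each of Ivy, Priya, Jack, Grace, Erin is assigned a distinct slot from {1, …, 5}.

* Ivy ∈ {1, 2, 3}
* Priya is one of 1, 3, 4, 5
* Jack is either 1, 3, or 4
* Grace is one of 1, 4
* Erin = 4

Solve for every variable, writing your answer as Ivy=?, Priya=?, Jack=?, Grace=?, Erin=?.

Ivy=2, Priya=5, Jack=3, Grace=1, Erin=4

Erin must be 4 (only option left). Remove 4 from Priya, Jack, Grace.
Grace has just one choice, so Grace = 1. Remove 1 from Ivy, Priya, Jack.
Jack must be 3 (only option left). Eliminate 3 elsewhere: Ivy, Priya.
Ivy has just one choice, so Ivy = 2.
Priya has just one choice, so Priya = 5.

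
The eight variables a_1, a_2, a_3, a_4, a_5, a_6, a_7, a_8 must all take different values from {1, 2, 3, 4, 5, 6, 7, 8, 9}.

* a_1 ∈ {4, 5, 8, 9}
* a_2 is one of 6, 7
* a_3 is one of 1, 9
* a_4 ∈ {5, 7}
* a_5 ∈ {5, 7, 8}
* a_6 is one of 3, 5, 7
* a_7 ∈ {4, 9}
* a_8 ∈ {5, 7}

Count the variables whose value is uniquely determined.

The 8 variables together cover exactly {1, 3, 4, 5, 6, 7, 8, 9} — 8 values for 8 variables — and 1 appears only in a_3's list, so a_3 = 1.
The 7 still-open variables draw from only 7 values {3, 4, 5, 6, 7, 8, 9}, so each is used; only a_6 can be 3, hence a_6 = 3.
The 6 still-open variables draw from only 6 values {4, 5, 6, 7, 8, 9}, so each is used; only a_2 can be 6, hence a_2 = 6.
a_4 and a_8 between them cover only {5, 7} — a naked pair. Remove those values from a_1, a_5.
a_5 has just one choice, so a_5 = 8. Remove 8 from a_1.
Determined: a_2=6, a_3=1, a_5=8, a_6=3. The other variables each still have more than one consistent value. That makes 4.

4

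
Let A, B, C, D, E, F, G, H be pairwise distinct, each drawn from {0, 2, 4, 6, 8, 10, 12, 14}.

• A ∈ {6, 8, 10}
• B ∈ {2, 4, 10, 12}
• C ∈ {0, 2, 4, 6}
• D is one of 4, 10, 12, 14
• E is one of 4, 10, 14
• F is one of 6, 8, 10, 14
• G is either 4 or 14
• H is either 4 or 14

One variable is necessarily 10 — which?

The 8 variables draw from only 8 values {0, 2, 4, 6, 8, 10, 12, 14}, so each is used; only C can be 0, hence C = 0.
Among the 7 still-open variables, 2 fits only B (and all 7 values in {2, 4, 6, 8, 10, 12, 14} must be used), so B = 2.
The 6 still-open variables together cover exactly {4, 6, 8, 10, 12, 14} — 6 values for 6 variables — and 12 appears only in D's list, so D = 12.
G and H share exactly the 2 values {4, 14}; by pigeonhole those values go to them, so strike 4, 14 from E, F.
So 10 goes to E.

E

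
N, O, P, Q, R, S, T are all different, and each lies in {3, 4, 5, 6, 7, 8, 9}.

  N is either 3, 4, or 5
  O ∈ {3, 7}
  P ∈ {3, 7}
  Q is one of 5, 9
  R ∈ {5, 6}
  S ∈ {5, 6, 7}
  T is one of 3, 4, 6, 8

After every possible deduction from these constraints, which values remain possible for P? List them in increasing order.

3, 7

The 7 variables together cover exactly {3, 4, 5, 6, 7, 8, 9} — 7 values for 7 variables — and 8 appears only in T's list, so T = 8.
The 6 still-open variables draw from only 6 values {3, 4, 5, 6, 7, 9}, so each is used; only N can be 4, hence N = 4.
The 5 still-open variables together cover exactly {3, 5, 6, 7, 9} — 5 values for 5 variables — and 9 appears only in Q's list, so Q = 9.
O and P share exactly the 2 values {3, 7}; by pigeonhole those values go to them, so strike 3, 7 from S.
No further eliminations apply; P can still be any of 3, 7.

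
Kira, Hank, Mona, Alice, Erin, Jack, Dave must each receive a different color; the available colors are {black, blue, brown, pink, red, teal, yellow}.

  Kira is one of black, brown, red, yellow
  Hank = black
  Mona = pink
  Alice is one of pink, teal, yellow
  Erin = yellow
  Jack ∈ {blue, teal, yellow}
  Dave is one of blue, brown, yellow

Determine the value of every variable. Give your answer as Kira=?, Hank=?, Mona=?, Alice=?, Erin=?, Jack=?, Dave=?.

Hank must be black (only option left). Remove black from Kira.
Mona must be pink (only option left). Strike pink from Alice.
Erin must be yellow (only option left). So Kira, Alice, Jack, Dave can't be yellow.
Alice has just one choice, so Alice = teal. Remove teal from Jack.
That leaves Jack = blue. Remove blue from Dave.
Dave must be brown (only option left). Strike brown from Kira.
Kira has just one choice, so Kira = red.

Kira=red, Hank=black, Mona=pink, Alice=teal, Erin=yellow, Jack=blue, Dave=brown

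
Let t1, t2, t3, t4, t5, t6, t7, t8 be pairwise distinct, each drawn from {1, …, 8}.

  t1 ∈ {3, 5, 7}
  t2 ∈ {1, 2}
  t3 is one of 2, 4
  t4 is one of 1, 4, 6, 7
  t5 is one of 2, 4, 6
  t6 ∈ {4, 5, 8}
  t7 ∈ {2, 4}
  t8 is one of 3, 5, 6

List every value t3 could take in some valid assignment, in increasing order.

The 8 variables draw from only 8 values {1, 2, 3, 4, 5, 6, 7, 8}, so each is used; only t6 can be 8, hence t6 = 8.
The 2 variables t3 and t7 are confined to {2, 4}, which locks those values in; drop them from t2, t4, t5.
t2 must be 1 (only option left). Remove 1 from t4.
t5's domain is down to {6}, so t5 = 6. Strike 6 from t4, t8.
That leaves t4 = 7. Eliminate 7 elsewhere: t1.
No further eliminations apply; t3 can still be any of 2, 4.

2, 4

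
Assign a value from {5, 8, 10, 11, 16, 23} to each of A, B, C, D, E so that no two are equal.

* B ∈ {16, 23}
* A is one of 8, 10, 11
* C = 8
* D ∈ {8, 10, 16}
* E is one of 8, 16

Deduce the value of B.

23

C's domain is down to {8}, so C = 8. Remove 8 from A, D, E.
E has just one choice, so E = 16. Strike 16 from B, D.
So B = 23.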